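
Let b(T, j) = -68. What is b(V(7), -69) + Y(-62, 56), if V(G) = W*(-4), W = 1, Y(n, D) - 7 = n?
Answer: -123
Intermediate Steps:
Y(n, D) = 7 + n
V(G) = -4 (V(G) = 1*(-4) = -4)
b(V(7), -69) + Y(-62, 56) = -68 + (7 - 62) = -68 - 55 = -123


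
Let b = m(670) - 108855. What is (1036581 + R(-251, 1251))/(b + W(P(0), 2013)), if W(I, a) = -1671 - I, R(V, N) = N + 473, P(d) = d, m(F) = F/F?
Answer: -207661/22105 ≈ -9.3943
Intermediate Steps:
m(F) = 1
R(V, N) = 473 + N
b = -108854 (b = 1 - 108855 = -108854)
(1036581 + R(-251, 1251))/(b + W(P(0), 2013)) = (1036581 + (473 + 1251))/(-108854 + (-1671 - 1*0)) = (1036581 + 1724)/(-108854 + (-1671 + 0)) = 1038305/(-108854 - 1671) = 1038305/(-110525) = 1038305*(-1/110525) = -207661/22105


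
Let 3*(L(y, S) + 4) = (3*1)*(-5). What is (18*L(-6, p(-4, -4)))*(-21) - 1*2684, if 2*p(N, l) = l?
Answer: 718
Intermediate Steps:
p(N, l) = l/2
L(y, S) = -9 (L(y, S) = -4 + ((3*1)*(-5))/3 = -4 + (3*(-5))/3 = -4 + (⅓)*(-15) = -4 - 5 = -9)
(18*L(-6, p(-4, -4)))*(-21) - 1*2684 = (18*(-9))*(-21) - 1*2684 = -162*(-21) - 2684 = 3402 - 2684 = 718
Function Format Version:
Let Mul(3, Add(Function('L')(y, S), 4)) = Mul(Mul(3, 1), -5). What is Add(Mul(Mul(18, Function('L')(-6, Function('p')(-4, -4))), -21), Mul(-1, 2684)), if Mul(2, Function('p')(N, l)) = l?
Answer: 718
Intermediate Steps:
Function('p')(N, l) = Mul(Rational(1, 2), l)
Function('L')(y, S) = -9 (Function('L')(y, S) = Add(-4, Mul(Rational(1, 3), Mul(Mul(3, 1), -5))) = Add(-4, Mul(Rational(1, 3), Mul(3, -5))) = Add(-4, Mul(Rational(1, 3), -15)) = Add(-4, -5) = -9)
Add(Mul(Mul(18, Function('L')(-6, Function('p')(-4, -4))), -21), Mul(-1, 2684)) = Add(Mul(Mul(18, -9), -21), Mul(-1, 2684)) = Add(Mul(-162, -21), -2684) = Add(3402, -2684) = 718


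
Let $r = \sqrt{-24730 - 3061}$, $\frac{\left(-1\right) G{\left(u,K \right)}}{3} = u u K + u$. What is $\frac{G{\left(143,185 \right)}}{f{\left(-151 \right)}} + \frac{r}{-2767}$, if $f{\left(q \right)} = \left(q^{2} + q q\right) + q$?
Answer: $- \frac{11349624}{45451} - \frac{i \sqrt{27791}}{2767} \approx -249.71 - 0.060248 i$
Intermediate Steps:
$G{\left(u,K \right)} = - 3 u - 3 K u^{2}$ ($G{\left(u,K \right)} = - 3 \left(u u K + u\right) = - 3 \left(u^{2} K + u\right) = - 3 \left(K u^{2} + u\right) = - 3 \left(u + K u^{2}\right) = - 3 u - 3 K u^{2}$)
$r = i \sqrt{27791}$ ($r = \sqrt{-27791} = i \sqrt{27791} \approx 166.71 i$)
$f{\left(q \right)} = q + 2 q^{2}$ ($f{\left(q \right)} = \left(q^{2} + q^{2}\right) + q = 2 q^{2} + q = q + 2 q^{2}$)
$\frac{G{\left(143,185 \right)}}{f{\left(-151 \right)}} + \frac{r}{-2767} = \frac{\left(-3\right) 143 \left(1 + 185 \cdot 143\right)}{\left(-151\right) \left(1 + 2 \left(-151\right)\right)} + \frac{i \sqrt{27791}}{-2767} = \frac{\left(-3\right) 143 \left(1 + 26455\right)}{\left(-151\right) \left(1 - 302\right)} + i \sqrt{27791} \left(- \frac{1}{2767}\right) = \frac{\left(-3\right) 143 \cdot 26456}{\left(-151\right) \left(-301\right)} - \frac{i \sqrt{27791}}{2767} = - \frac{11349624}{45451} - \frac{i \sqrt{27791}}{2767}$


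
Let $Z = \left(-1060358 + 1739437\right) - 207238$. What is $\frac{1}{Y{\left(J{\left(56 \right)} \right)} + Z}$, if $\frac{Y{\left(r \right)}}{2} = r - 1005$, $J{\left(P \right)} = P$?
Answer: $\frac{1}{469943} \approx 2.1279 \cdot 10^{-6}$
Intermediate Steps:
$Y{\left(r \right)} = -2010 + 2 r$ ($Y{\left(r \right)} = 2 \left(r - 1005\right) = 2 \left(-1005 + r\right) = -2010 + 2 r$)
$Z = 471841$ ($Z = 679079 - 207238 = 471841$)
$\frac{1}{Y{\left(J{\left(56 \right)} \right)} + Z} = \frac{1}{\left(-2010 + 2 \cdot 56\right) + 471841} = \frac{1}{\left(-2010 + 112\right) + 471841} = \frac{1}{-1898 + 471841} = \frac{1}{469943}$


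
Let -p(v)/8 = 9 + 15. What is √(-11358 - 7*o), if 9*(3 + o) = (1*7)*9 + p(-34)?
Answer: I*√101130/3 ≈ 106.0*I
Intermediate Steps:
p(v) = -192 (p(v) = -8*(9 + 15) = -8*24 = -192)
o = -52/3 (o = -3 + ((1*7)*9 - 192)/9 = -3 + (7*9 - 192)/9 = -3 + (63 - 192)/9 = -3 + (⅑)*(-129) = -3 - 43/3 = -52/3 ≈ -17.333)
√(-11358 - 7*o) = √(-11358 - 7*(-52/3)) = √(-11358 + 364/3) = √(-33710/3) = I*√101130/3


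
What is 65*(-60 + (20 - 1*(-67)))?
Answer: 1755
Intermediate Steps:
65*(-60 + (20 - 1*(-67))) = 65*(-60 + (20 + 67)) = 65*(-60 + 87) = 65*27 = 1755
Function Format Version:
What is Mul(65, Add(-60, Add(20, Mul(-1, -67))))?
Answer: 1755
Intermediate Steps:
Mul(65, Add(-60, Add(20, Mul(-1, -67)))) = Mul(65, Add(-60, Add(20, 67))) = Mul(65, Add(-60, 87)) = Mul(65, 27) = 1755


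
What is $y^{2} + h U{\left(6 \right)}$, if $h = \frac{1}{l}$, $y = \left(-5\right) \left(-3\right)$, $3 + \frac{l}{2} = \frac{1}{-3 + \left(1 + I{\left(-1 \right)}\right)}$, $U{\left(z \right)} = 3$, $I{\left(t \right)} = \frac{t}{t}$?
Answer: $\frac{1797}{8} \approx 224.63$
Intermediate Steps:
$I{\left(t \right)} = 1$
$l = -8$ ($l = -6 + \frac{2}{-3 + \left(1 + 1\right)} = -6 + \frac{2}{-3 + 2} = -6 + \frac{2}{-1} = -6 + 2 \left(-1\right) = -6 - 2 = -8$)
$y = 15$
$h = - \frac{1}{8}$ ($h = \frac{1}{-8} = - \frac{1}{8} \approx -0.125$)
$y^{2} + h U{\left(6 \right)} = 15^{2} - \frac{3}{8} = 225 - \frac{3}{8} = \frac{1797}{8}$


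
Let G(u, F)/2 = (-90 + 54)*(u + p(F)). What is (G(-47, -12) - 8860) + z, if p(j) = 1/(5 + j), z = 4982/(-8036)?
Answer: -21963731/4018 ≈ -5466.3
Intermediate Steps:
z = -2491/4018 (z = 4982*(-1/8036) = -2491/4018 ≈ -0.61996)
G(u, F) = -72*u - 72/(5 + F) (G(u, F) = 2*((-90 + 54)*(u + 1/(5 + F))) = 2*(-36*(u + 1/(5 + F))) = 2*(-36*u - 36/(5 + F)) = -72*u - 72/(5 + F))
(G(-47, -12) - 8860) + z = (72*(-1 - 1*(-47)*(5 - 12))/(5 - 12) - 8860) - 2491/4018 = (72*(-1 - 1*(-47)*(-7))/(-7) - 8860) - 2491/4018 = (72*(-1/7)*(-1 - 329) - 8860) - 2491/4018 = (72*(-1/7)*(-330) - 8860) - 2491/4018 = (23760/7 - 8860) - 2491/4018 = -38260/7 - 2491/4018 = -21963731/4018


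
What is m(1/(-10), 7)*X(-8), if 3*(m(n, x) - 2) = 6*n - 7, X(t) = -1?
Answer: 8/15 ≈ 0.53333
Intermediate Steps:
m(n, x) = -1/3 + 2*n (m(n, x) = 2 + (6*n - 7)/3 = 2 + (-7 + 6*n)/3 = 2 + (-7/3 + 2*n) = -1/3 + 2*n)
m(1/(-10), 7)*X(-8) = (-1/3 + 2/(-10))*(-1) = (-1/3 + 2*(-1/10))*(-1) = (-1/3 - 1/5)*(-1) = -8/15*(-1) = 8/15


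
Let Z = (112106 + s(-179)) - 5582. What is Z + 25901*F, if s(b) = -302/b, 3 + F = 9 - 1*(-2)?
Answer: 56158330/179 ≈ 3.1373e+5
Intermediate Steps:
F = 8 (F = -3 + (9 - 1*(-2)) = -3 + (9 + 2) = -3 + 11 = 8)
Z = 19068098/179 (Z = (112106 - 302/(-179)) - 5582 = (112106 - 302*(-1/179)) - 5582 = (112106 + 302/179) - 5582 = 20067276/179 - 5582 = 19068098/179 ≈ 1.0653e+5)
Z + 25901*F = 19068098/179 + 25901*8 = 19068098/179 + 207208 = 56158330/179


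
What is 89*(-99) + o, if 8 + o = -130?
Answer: -8949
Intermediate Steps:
o = -138 (o = -8 - 130 = -138)
89*(-99) + o = 89*(-99) - 138 = -8811 - 138 = -8949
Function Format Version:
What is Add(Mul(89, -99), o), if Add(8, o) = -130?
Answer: -8949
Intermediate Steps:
o = -138 (o = Add(-8, -130) = -138)
Add(Mul(89, -99), o) = Add(Mul(89, -99), -138) = Add(-8811, -138) = -8949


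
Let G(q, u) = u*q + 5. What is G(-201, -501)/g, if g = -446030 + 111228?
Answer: -50353/167401 ≈ -0.30079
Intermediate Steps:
G(q, u) = 5 + q*u (G(q, u) = q*u + 5 = 5 + q*u)
g = -334802
G(-201, -501)/g = (5 - 201*(-501))/(-334802) = (5 + 100701)*(-1/334802) = 100706*(-1/334802) = -50353/167401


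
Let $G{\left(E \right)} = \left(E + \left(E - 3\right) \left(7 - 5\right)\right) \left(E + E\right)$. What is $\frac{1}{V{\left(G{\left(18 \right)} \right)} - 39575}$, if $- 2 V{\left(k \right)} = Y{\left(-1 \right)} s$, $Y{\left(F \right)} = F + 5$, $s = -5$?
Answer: $- \frac{1}{39565} \approx -2.5275 \cdot 10^{-5}$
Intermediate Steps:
$Y{\left(F \right)} = 5 + F$
$G{\left(E \right)} = 2 E \left(-6 + 3 E\right)$ ($G{\left(E \right)} = \left(E + \left(-3 + E\right) 2\right) 2 E = \left(E + \left(-6 + 2 E\right)\right) 2 E = \left(-6 + 3 E\right) 2 E = 2 E \left(-6 + 3 E\right)$)
$V{\left(k \right)} = 10$ ($V{\left(k \right)} = - \frac{\left(5 - 1\right) \left(-5\right)}{2} = - \frac{4 \left(-5\right)}{2} = \left(- \frac{1}{2}\right) \left(-20\right) = 10$)
$\frac{1}{V{\left(G{\left(18 \right)} \right)} - 39575} = \frac{1}{10 - 39575} = \frac{1}{-39565} = - \frac{1}{39565}$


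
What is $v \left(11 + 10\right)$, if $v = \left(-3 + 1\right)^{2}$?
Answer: $84$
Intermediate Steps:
$v = 4$ ($v = \left(-2\right)^{2} = 4$)
$v \left(11 + 10\right) = 4 \left(11 + 10\right) = 4 \cdot 21 = 84$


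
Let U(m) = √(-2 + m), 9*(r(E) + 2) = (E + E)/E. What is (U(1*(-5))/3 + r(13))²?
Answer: 193/81 - 32*I*√7/27 ≈ 2.3827 - 3.1357*I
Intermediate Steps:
r(E) = -16/9 (r(E) = -2 + ((E + E)/E)/9 = -2 + ((2*E)/E)/9 = -2 + (⅑)*2 = -2 + 2/9 = -16/9)
(U(1*(-5))/3 + r(13))² = (√(-2 + 1*(-5))/3 - 16/9)² = (√(-2 - 5)*(⅓) - 16/9)² = (√(-7)*(⅓) - 16/9)² = ((I*√7)*(⅓) - 16/9)² = (I*√7/3 - 16/9)² = (-16/9 + I*√7/3)²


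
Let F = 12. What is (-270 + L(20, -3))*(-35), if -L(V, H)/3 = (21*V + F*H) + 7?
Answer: 50505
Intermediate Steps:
L(V, H) = -21 - 63*V - 36*H (L(V, H) = -3*((21*V + 12*H) + 7) = -3*((12*H + 21*V) + 7) = -3*(7 + 12*H + 21*V) = -21 - 63*V - 36*H)
(-270 + L(20, -3))*(-35) = (-270 + (-21 - 63*20 - 36*(-3)))*(-35) = (-270 + (-21 - 1260 + 108))*(-35) = (-270 - 1173)*(-35) = -1443*(-35) = 50505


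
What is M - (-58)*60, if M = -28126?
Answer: -24646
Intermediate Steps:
M - (-58)*60 = -28126 - (-58)*60 = -28126 - 1*(-3480) = -28126 + 3480 = -24646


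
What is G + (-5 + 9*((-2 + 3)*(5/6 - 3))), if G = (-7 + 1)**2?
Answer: 23/2 ≈ 11.500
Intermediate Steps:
G = 36 (G = (-6)**2 = 36)
G + (-5 + 9*((-2 + 3)*(5/6 - 3))) = 36 + (-5 + 9*((-2 + 3)*(5/6 - 3))) = 36 + (-5 + 9*(1*(5*(1/6) - 3))) = 36 + (-5 + 9*(1*(5/6 - 3))) = 36 + (-5 + 9*(1*(-13/6))) = 36 + (-5 + 9*(-13/6)) = 36 + (-5 - 39/2) = 36 - 49/2 = 23/2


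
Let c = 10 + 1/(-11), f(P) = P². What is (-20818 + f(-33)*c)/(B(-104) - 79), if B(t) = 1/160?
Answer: 1604320/12639 ≈ 126.93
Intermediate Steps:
B(t) = 1/160
c = 109/11 (c = 10 - 1/11 = 109/11 ≈ 9.9091)
(-20818 + f(-33)*c)/(B(-104) - 79) = (-20818 + (-33)²*(109/11))/(1/160 - 79) = (-20818 + 1089*(109/11))/(-12639/160) = (-20818 + 10791)*(-160/12639) = -10027*(-160/12639) = 1604320/12639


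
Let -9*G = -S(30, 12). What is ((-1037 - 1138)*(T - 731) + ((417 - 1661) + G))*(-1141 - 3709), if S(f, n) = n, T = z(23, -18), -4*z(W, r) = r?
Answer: -22972919825/3 ≈ -7.6576e+9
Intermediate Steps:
z(W, r) = -r/4
T = 9/2 (T = -1/4*(-18) = 9/2 ≈ 4.5000)
G = 4/3 (G = -(-1)*12/9 = -1/9*(-12) = 4/3 ≈ 1.3333)
((-1037 - 1138)*(T - 731) + ((417 - 1661) + G))*(-1141 - 3709) = ((-1037 - 1138)*(9/2 - 731) + ((417 - 1661) + 4/3))*(-1141 - 3709) = (-2175*(-1453/2) + (-1244 + 4/3))*(-4850) = (3160275/2 - 3728/3)*(-4850) = (9473369/6)*(-4850) = -22972919825/3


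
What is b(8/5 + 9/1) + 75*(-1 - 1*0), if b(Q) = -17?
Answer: -92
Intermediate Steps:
b(8/5 + 9/1) + 75*(-1 - 1*0) = -17 + 75*(-1 - 1*0) = -17 + 75*(-1 + 0) = -17 + 75*(-1) = -17 - 75 = -92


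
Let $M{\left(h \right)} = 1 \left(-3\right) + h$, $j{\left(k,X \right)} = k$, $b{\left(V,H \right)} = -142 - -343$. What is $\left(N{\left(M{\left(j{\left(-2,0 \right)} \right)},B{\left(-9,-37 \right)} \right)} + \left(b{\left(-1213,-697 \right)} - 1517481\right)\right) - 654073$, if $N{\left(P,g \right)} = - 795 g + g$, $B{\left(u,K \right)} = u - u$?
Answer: $-2171353$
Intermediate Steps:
$b{\left(V,H \right)} = 201$ ($b{\left(V,H \right)} = -142 + 343 = 201$)
$M{\left(h \right)} = -3 + h$
$B{\left(u,K \right)} = 0$
$N{\left(P,g \right)} = - 794 g$
$\left(N{\left(M{\left(j{\left(-2,0 \right)} \right)},B{\left(-9,-37 \right)} \right)} + \left(b{\left(-1213,-697 \right)} - 1517481\right)\right) - 654073 = \left(\left(-794\right) 0 + \left(201 - 1517481\right)\right) - 654073 = \left(0 + \left(201 - 1517481\right)\right) - 654073 = \left(0 - 1517280\right) - 654073 = -1517280 - 654073 = -2171353$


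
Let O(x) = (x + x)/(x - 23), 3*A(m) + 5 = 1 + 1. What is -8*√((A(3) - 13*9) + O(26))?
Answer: -8*I*√906/3 ≈ -80.266*I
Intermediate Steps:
A(m) = -1 (A(m) = -5/3 + (1 + 1)/3 = -5/3 + (⅓)*2 = -5/3 + ⅔ = -1)
O(x) = 2*x/(-23 + x) (O(x) = (2*x)/(-23 + x) = 2*x/(-23 + x))
-8*√((A(3) - 13*9) + O(26)) = -8*√((-1 - 13*9) + 2*26/(-23 + 26)) = -8*√((-1 - 117) + 2*26/3) = -8*√(-118 + 2*26*(⅓)) = -8*√(-118 + 52/3) = -8*I*√906/3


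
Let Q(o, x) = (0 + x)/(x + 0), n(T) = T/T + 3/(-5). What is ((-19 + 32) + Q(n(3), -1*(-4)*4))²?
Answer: 196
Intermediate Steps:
n(T) = ⅖ (n(T) = 1 + 3*(-⅕) = 1 - ⅗ = ⅖)
Q(o, x) = 1 (Q(o, x) = x/x = 1)
((-19 + 32) + Q(n(3), -1*(-4)*4))² = ((-19 + 32) + 1)² = (13 + 1)² = 14² = 196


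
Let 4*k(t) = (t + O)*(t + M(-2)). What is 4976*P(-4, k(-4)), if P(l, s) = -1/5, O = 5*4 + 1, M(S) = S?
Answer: -4976/5 ≈ -995.20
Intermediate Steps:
O = 21 (O = 20 + 1 = 21)
k(t) = (-2 + t)*(21 + t)/4 (k(t) = ((t + 21)*(t - 2))/4 = ((21 + t)*(-2 + t))/4 = ((-2 + t)*(21 + t))/4 = (-2 + t)*(21 + t)/4)
P(l, s) = -⅕ (P(l, s) = -1*⅕ = -⅕)
4976*P(-4, k(-4)) = 4976*(-⅕) = -4976/5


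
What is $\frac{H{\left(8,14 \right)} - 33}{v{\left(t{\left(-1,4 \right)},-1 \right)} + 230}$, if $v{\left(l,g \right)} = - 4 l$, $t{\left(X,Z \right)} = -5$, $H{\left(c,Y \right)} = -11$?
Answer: $- \frac{22}{125} \approx -0.176$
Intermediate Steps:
$\frac{H{\left(8,14 \right)} - 33}{v{\left(t{\left(-1,4 \right)},-1 \right)} + 230} = \frac{-11 - 33}{\left(-4\right) \left(-5\right) + 230} = - \frac{44}{20 + 230} = - \frac{44}{250} = \left(-44\right) \frac{1}{250} = - \frac{22}{125}$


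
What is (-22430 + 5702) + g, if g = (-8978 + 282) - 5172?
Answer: -30596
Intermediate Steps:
g = -13868 (g = -8696 - 5172 = -13868)
(-22430 + 5702) + g = (-22430 + 5702) - 13868 = -16728 - 13868 = -30596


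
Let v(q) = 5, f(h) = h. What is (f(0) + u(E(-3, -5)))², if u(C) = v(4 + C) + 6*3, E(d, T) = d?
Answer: 529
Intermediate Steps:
u(C) = 23 (u(C) = 5 + 6*3 = 5 + 18 = 23)
(f(0) + u(E(-3, -5)))² = (0 + 23)² = 23² = 529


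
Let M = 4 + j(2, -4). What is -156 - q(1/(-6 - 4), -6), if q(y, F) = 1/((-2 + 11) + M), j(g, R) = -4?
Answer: -1405/9 ≈ -156.11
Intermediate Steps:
M = 0 (M = 4 - 4 = 0)
q(y, F) = 1/9 (q(y, F) = 1/((-2 + 11) + 0) = 1/(9 + 0) = 1/9)
-156 - q(1/(-6 - 4), -6) = -156 - 1*1/9 = -156 - 1/9 = -1405/9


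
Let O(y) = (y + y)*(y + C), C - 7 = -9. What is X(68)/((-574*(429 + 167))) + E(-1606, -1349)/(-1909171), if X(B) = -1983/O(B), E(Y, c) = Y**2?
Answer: -240003696368147/177652729733248 ≈ -1.3510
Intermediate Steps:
C = -2 (C = 7 - 9 = -2)
O(y) = 2*y*(-2 + y) (O(y) = (y + y)*(y - 2) = (2*y)*(-2 + y) = 2*y*(-2 + y))
X(B) = -1983/(2*B*(-2 + B)) (X(B) = -1983*1/(2*B*(-2 + B)) = -1983/(2*B*(-2 + B)))
X(68)/((-574*(429 + 167))) + E(-1606, -1349)/(-1909171) = (-1983/2/(68*(-2 + 68)))/((-574*(429 + 167))) + (-1606)**2/(-1909171) = (-1983/2*1/68/66)/((-574*596)) + 2579236*(-1/1909171) = -1983/2*1/68*1/66/(-342104) - 234476/173561 = -661/2992*(-1/342104) - 234476/173561 = 661/1023575168 - 234476/173561 = -240003696368147/177652729733248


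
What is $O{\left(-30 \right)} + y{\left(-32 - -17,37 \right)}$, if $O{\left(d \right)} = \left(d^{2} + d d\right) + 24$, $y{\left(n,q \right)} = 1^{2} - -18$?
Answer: $1843$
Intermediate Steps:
$y{\left(n,q \right)} = 19$ ($y{\left(n,q \right)} = 1 + 18 = 19$)
$O{\left(d \right)} = 24 + 2 d^{2}$ ($O{\left(d \right)} = \left(d^{2} + d^{2}\right) + 24 = 2 d^{2} + 24 = 24 + 2 d^{2}$)
$O{\left(-30 \right)} + y{\left(-32 - -17,37 \right)} = \left(24 + 2 \left(-30\right)^{2}\right) + 19 = \left(24 + 2 \cdot 900\right) + 19 = \left(24 + 1800\right) + 19 = 1824 + 19 = 1843$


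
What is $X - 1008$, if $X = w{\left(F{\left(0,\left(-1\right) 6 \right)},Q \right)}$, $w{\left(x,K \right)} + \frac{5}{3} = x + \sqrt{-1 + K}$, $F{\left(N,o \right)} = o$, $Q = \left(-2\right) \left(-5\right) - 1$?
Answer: $- \frac{3047}{3} + 2 \sqrt{2} \approx -1012.8$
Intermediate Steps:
$Q = 9$ ($Q = 10 - 1 = 9$)
$w{\left(x,K \right)} = - \frac{5}{3} + x + \sqrt{-1 + K}$ ($w{\left(x,K \right)} = - \frac{5}{3} + \left(x + \sqrt{-1 + K}\right) = - \frac{5}{3} + x + \sqrt{-1 + K}$)
$X = - \frac{23}{3} + 2 \sqrt{2}$ ($X = - \frac{5}{3} - 6 + \sqrt{-1 + 9} = - \frac{5}{3} - 6 + \sqrt{8} = - \frac{5}{3} - 6 + 2 \sqrt{2} = - \frac{23}{3} + 2 \sqrt{2} \approx -4.8382$)
$X - 1008 = \left(- \frac{23}{3} + 2 \sqrt{2}\right) - 1008 = - \frac{3047}{3} + 2 \sqrt{2}$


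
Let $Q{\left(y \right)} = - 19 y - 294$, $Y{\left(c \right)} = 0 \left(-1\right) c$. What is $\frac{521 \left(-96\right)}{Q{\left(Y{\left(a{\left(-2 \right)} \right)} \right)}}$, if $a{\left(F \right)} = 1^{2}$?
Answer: $\frac{8336}{49} \approx 170.12$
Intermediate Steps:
$a{\left(F \right)} = 1$
$Y{\left(c \right)} = 0$ ($Y{\left(c \right)} = 0 c = 0$)
$Q{\left(y \right)} = -294 - 19 y$
$\frac{521 \left(-96\right)}{Q{\left(Y{\left(a{\left(-2 \right)} \right)} \right)}} = \frac{521 \left(-96\right)}{-294 - 0} = - \frac{50016}{-294 + 0} = - \frac{50016}{-294} = \left(-50016\right) \left(- \frac{1}{294}\right) = \frac{8336}{49}$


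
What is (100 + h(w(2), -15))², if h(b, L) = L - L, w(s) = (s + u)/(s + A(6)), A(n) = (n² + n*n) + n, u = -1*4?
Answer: 10000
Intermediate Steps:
u = -4
A(n) = n + 2*n² (A(n) = (n² + n²) + n = 2*n² + n = n + 2*n²)
w(s) = (-4 + s)/(78 + s) (w(s) = (s - 4)/(s + 6*(1 + 2*6)) = (-4 + s)/(s + 6*(1 + 12)) = (-4 + s)/(s + 6*13) = (-4 + s)/(s + 78) = (-4 + s)/(78 + s))
h(b, L) = 0
(100 + h(w(2), -15))² = (100 + 0)² = 100² = 10000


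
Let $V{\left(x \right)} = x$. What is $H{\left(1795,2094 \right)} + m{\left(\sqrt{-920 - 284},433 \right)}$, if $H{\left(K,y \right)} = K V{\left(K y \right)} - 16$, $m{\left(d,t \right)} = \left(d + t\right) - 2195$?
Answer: $6746918572 + 2 i \sqrt{301} \approx 6.7469 \cdot 10^{9} + 34.699 i$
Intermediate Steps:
$m{\left(d,t \right)} = -2195 + d + t$
$H{\left(K,y \right)} = -16 + y K^{2}$ ($H{\left(K,y \right)} = K K y - 16 = y K^{2} - 16 = -16 + y K^{2}$)
$H{\left(1795,2094 \right)} + m{\left(\sqrt{-920 - 284},433 \right)} = \left(-16 + 2094 \cdot 1795^{2}\right) + \left(-2195 + \sqrt{-920 - 284} + 433\right) = \left(-16 + 2094 \cdot 3222025\right) + \left(-2195 + \sqrt{-1204} + 433\right) = \left(-16 + 6746920350\right) + \left(-2195 + 2 i \sqrt{301} + 433\right) = 6746920334 - \left(1762 - 2 i \sqrt{301}\right) = 6746918572 + 2 i \sqrt{301}$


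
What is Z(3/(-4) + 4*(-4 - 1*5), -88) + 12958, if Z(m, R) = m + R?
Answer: 51333/4 ≈ 12833.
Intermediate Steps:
Z(m, R) = R + m
Z(3/(-4) + 4*(-4 - 1*5), -88) + 12958 = (-88 + (3/(-4) + 4*(-4 - 1*5))) + 12958 = (-88 + (3*(-¼) + 4*(-4 - 5))) + 12958 = (-88 + (-¾ + 4*(-9))) + 12958 = (-88 + (-¾ - 36)) + 12958 = (-88 - 147/4) + 12958 = -499/4 + 12958 = 51333/4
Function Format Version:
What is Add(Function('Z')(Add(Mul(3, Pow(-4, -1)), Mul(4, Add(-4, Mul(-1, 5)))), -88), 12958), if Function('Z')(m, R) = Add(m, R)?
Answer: Rational(51333, 4) ≈ 12833.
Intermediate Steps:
Function('Z')(m, R) = Add(R, m)
Add(Function('Z')(Add(Mul(3, Pow(-4, -1)), Mul(4, Add(-4, Mul(-1, 5)))), -88), 12958) = Add(Add(-88, Add(Mul(3, Pow(-4, -1)), Mul(4, Add(-4, Mul(-1, 5))))), 12958) = Add(Add(-88, Add(Mul(3, Rational(-1, 4)), Mul(4, Add(-4, -5)))), 12958) = Add(Add(-88, Add(Rational(-3, 4), Mul(4, -9))), 12958) = Add(Add(-88, Add(Rational(-3, 4), -36)), 12958) = Add(Add(-88, Rational(-147, 4)), 12958) = Add(Rational(-499, 4), 12958) = Rational(51333, 4)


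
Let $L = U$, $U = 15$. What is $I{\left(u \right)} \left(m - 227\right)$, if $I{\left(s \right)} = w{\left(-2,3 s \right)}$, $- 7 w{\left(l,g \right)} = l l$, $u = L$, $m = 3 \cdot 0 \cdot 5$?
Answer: $\frac{908}{7} \approx 129.71$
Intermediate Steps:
$m = 0$ ($m = 0 \cdot 5 = 0$)
$L = 15$
$u = 15$
$w{\left(l,g \right)} = - \frac{l^{2}}{7}$ ($w{\left(l,g \right)} = - \frac{l l}{7} = - \frac{l^{2}}{7}$)
$I{\left(s \right)} = - \frac{4}{7}$ ($I{\left(s \right)} = - \frac{\left(-2\right)^{2}}{7} = \left(- \frac{1}{7}\right) 4 = - \frac{4}{7}$)
$I{\left(u \right)} \left(m - 227\right) = - \frac{4 \left(0 - 227\right)}{7} = \left(- \frac{4}{7}\right) \left(-227\right) = \frac{908}{7}$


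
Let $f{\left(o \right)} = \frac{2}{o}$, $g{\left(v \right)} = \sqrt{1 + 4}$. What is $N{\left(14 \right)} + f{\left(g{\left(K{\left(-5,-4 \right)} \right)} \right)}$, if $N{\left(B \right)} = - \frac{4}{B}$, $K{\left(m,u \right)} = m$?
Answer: $- \frac{2}{7} + \frac{2 \sqrt{5}}{5} \approx 0.60871$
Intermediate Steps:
$g{\left(v \right)} = \sqrt{5}$
$N{\left(14 \right)} + f{\left(g{\left(K{\left(-5,-4 \right)} \right)} \right)} = - \frac{4}{14} + \frac{2}{\sqrt{5}} = \left(-4\right) \frac{1}{14} + 2 \frac{\sqrt{5}}{5} = - \frac{2}{7} + \frac{2 \sqrt{5}}{5}$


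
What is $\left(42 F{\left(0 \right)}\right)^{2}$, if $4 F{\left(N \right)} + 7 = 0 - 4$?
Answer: $\frac{53361}{4} \approx 13340.0$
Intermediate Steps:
$F{\left(N \right)} = - \frac{11}{4}$ ($F{\left(N \right)} = - \frac{7}{4} + \frac{0 - 4}{4} = - \frac{7}{4} + \frac{1}{4} \left(-4\right) = - \frac{7}{4} - 1 = - \frac{11}{4}$)
$\left(42 F{\left(0 \right)}\right)^{2} = \left(42 \left(- \frac{11}{4}\right)\right)^{2} = \left(- \frac{231}{2}\right)^{2} = \frac{53361}{4}$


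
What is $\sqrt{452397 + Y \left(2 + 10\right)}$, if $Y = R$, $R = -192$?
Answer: $\sqrt{450093} \approx 670.89$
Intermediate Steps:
$Y = -192$
$\sqrt{452397 + Y \left(2 + 10\right)} = \sqrt{452397 - 192 \left(2 + 10\right)} = \sqrt{452397 - 2304} = \sqrt{450093}$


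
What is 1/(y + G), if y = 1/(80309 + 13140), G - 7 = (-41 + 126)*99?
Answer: 93449/787027479 ≈ 0.00011874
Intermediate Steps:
G = 8422 (G = 7 + (-41 + 126)*99 = 7 + 85*99 = 7 + 8415 = 8422)
y = 1/93449 ≈ 1.0701e-5
1/(y + G) = 1/(1/93449 + 8422) = 1/(787027479/93449) = 93449/787027479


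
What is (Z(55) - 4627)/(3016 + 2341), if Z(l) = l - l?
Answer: -4627/5357 ≈ -0.86373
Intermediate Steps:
Z(l) = 0
(Z(55) - 4627)/(3016 + 2341) = (0 - 4627)/(3016 + 2341) = -4627/5357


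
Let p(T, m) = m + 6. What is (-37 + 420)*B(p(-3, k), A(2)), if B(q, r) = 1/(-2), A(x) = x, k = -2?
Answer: -383/2 ≈ -191.50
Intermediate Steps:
p(T, m) = 6 + m
B(q, r) = -1/2
(-37 + 420)*B(p(-3, k), A(2)) = (-37 + 420)*(-1/2) = 383*(-1/2) = -383/2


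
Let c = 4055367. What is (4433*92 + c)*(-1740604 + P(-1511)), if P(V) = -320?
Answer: -7770097219572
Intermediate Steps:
(4433*92 + c)*(-1740604 + P(-1511)) = (4433*92 + 4055367)*(-1740604 - 320) = (407836 + 4055367)*(-1740924) = 4463203*(-1740924) = -7770097219572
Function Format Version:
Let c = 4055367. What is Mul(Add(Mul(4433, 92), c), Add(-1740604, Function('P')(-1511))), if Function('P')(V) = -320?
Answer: -7770097219572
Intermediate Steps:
Mul(Add(Mul(4433, 92), c), Add(-1740604, Function('P')(-1511))) = Mul(Add(Mul(4433, 92), 4055367), Add(-1740604, -320)) = Mul(Add(407836, 4055367), -1740924) = Mul(4463203, -1740924) = -7770097219572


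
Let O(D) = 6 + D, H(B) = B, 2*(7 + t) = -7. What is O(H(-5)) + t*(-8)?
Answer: 85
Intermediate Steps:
t = -21/2 (t = -7 + (1/2)*(-7) = -7 - 7/2 = -21/2 ≈ -10.500)
O(H(-5)) + t*(-8) = (6 - 5) - 21/2*(-8) = 1 + 84 = 85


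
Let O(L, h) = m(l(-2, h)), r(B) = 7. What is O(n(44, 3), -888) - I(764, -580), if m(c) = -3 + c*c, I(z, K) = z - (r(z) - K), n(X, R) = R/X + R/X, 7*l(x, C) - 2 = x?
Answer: -180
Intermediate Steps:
l(x, C) = 2/7 + x/7
n(X, R) = 2*R/X
I(z, K) = -7 + K + z (I(z, K) = z - (7 - K) = z + (-7 + K) = -7 + K + z)
m(c) = -3 + c²
O(L, h) = -3 (O(L, h) = -3 + (2/7 + (⅐)*(-2))² = -3 + (2/7 - 2/7)² = -3 + 0² = -3 + 0 = -3)
O(n(44, 3), -888) - I(764, -580) = -3 - (-7 - 580 + 764) = -3 - 1*177 = -3 - 177 = -180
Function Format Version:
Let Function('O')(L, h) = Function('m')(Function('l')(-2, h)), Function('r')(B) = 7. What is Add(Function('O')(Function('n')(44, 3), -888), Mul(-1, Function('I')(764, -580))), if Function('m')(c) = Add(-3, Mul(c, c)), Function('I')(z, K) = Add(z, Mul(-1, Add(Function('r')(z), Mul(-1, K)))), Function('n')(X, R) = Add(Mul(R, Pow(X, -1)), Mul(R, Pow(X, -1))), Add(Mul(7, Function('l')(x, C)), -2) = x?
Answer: -180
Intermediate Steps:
Function('l')(x, C) = Add(Rational(2, 7), Mul(Rational(1, 7), x))
Function('n')(X, R) = Mul(2, R, Pow(X, -1))
Function('I')(z, K) = Add(-7, K, z) (Function('I')(z, K) = Add(z, Mul(-1, Add(7, Mul(-1, K)))) = Add(z, Add(-7, K)) = Add(-7, K, z))
Function('m')(c) = Add(-3, Pow(c, 2))
Function('O')(L, h) = -3 (Function('O')(L, h) = Add(-3, Pow(Add(Rational(2, 7), Mul(Rational(1, 7), -2)), 2)) = Add(-3, Pow(Add(Rational(2, 7), Rational(-2, 7)), 2)) = Add(-3, Pow(0, 2)) = Add(-3, 0) = -3)
Add(Function('O')(Function('n')(44, 3), -888), Mul(-1, Function('I')(764, -580))) = Add(-3, Mul(-1, Add(-7, -580, 764))) = Add(-3, Mul(-1, 177)) = Add(-3, -177) = -180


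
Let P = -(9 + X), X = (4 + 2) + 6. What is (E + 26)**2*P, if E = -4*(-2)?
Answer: -24276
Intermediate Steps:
E = 8
X = 12 (X = 6 + 6 = 12)
P = -21 (P = -(9 + 12) = -1*21 = -21)
(E + 26)**2*P = (8 + 26)**2*(-21) = 34**2*(-21) = 1156*(-21) = -24276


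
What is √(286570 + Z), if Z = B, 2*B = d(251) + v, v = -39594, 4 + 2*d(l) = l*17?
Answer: √1071355/2 ≈ 517.53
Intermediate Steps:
d(l) = -2 + 17*l/2 (d(l) = -2 + (l*17)/2 = -2 + (17*l)/2 = -2 + 17*l/2)
B = -74925/4 (B = ((-2 + (17/2)*251) - 39594)/2 = ((-2 + 4267/2) - 39594)/2 = (4263/2 - 39594)/2 = (½)*(-74925/2) = -74925/4 ≈ -18731.)
Z = -74925/4 ≈ -18731.
√(286570 + Z) = √(286570 - 74925/4) = √(1071355/4) = √1071355/2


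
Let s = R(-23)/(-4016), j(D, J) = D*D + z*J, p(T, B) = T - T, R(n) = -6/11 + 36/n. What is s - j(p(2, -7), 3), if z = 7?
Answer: -10668237/508024 ≈ -20.999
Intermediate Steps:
R(n) = -6/11 + 36/n (R(n) = -6*1/11 + 36/n = -6/11 + 36/n)
p(T, B) = 0
j(D, J) = D² + 7*J (j(D, J) = D*D + 7*J = D² + 7*J)
s = 267/508024 (s = (-6/11 + 36/(-23))/(-4016) = (-6/11 + 36*(-1/23))*(-1/4016) = (-6/11 - 36/23)*(-1/4016) = -534/253*(-1/4016) = 267/508024 ≈ 0.00052557)
s - j(p(2, -7), 3) = 267/508024 - (0² + 7*3) = 267/508024 - (0 + 21) = 267/508024 - 1*21 = 267/508024 - 21 = -10668237/508024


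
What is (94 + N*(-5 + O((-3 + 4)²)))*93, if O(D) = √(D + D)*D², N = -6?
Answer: 11532 - 558*√2 ≈ 10743.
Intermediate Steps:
O(D) = √2*D^(5/2) (O(D) = √(2*D)*D² = (√2*√D)*D² = √2*D^(5/2))
(94 + N*(-5 + O((-3 + 4)²)))*93 = (94 - 6*(-5 + √2*((-3 + 4)²)^(5/2)))*93 = (94 - 6*(-5 + √2*(1²)^(5/2)))*93 = (94 - 6*(-5 + √2*1^(5/2)))*93 = (94 - 6*(-5 + √2*1))*93 = (94 - 6*(-5 + √2))*93 = (94 + (30 - 6*√2))*93 = (124 - 6*√2)*93 = 11532 - 558*√2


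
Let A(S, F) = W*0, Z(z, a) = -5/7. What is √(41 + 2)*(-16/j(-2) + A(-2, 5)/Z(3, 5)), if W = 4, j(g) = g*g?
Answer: -4*√43 ≈ -26.230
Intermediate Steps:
j(g) = g²
Z(z, a) = -5/7 (Z(z, a) = -5*⅐ = -5/7)
A(S, F) = 0 (A(S, F) = 4*0 = 0)
√(41 + 2)*(-16/j(-2) + A(-2, 5)/Z(3, 5)) = √(41 + 2)*(-16/((-2)²) + 0/(-5/7)) = √43*(-16/4 + 0*(-7/5)) = √43*(-16*¼ + 0) = √43*(-4 + 0) = √43*(-4) = -4*√43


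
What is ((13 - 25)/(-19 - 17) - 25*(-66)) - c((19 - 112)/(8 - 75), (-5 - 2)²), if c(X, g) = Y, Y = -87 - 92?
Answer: 5488/3 ≈ 1829.3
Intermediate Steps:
Y = -179
c(X, g) = -179
((13 - 25)/(-19 - 17) - 25*(-66)) - c((19 - 112)/(8 - 75), (-5 - 2)²) = ((13 - 25)/(-19 - 17) - 25*(-66)) - 1*(-179) = (-12/(-36) + 1650) + 179 = (-12*(-1/36) + 1650) + 179 = (⅓ + 1650) + 179 = 4951/3 + 179 = 5488/3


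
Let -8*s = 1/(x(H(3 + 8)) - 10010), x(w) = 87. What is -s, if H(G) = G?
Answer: -1/79384 ≈ -1.2597e-5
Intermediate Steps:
s = 1/79384 (s = -1/(8*(87 - 10010)) = -⅛/(-9923) = -⅛*(-1/9923) = 1/79384 ≈ 1.2597e-5)
-s = -1*1/79384 = -1/79384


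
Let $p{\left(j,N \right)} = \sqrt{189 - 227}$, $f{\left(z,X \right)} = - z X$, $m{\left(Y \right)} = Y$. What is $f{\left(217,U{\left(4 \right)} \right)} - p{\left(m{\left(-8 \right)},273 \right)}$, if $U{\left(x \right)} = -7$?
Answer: $1519 - i \sqrt{38} \approx 1519.0 - 6.1644 i$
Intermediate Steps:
$f{\left(z,X \right)} = - X z$
$p{\left(j,N \right)} = i \sqrt{38}$ ($p{\left(j,N \right)} = \sqrt{-38} = i \sqrt{38}$)
$f{\left(217,U{\left(4 \right)} \right)} - p{\left(m{\left(-8 \right)},273 \right)} = \left(-1\right) \left(-7\right) 217 - i \sqrt{38} = 1519 - i \sqrt{38}$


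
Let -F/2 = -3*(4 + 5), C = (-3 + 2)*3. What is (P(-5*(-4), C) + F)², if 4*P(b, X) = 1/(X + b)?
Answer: 13490929/4624 ≈ 2917.6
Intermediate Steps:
C = -3 (C = -1*3 = -3)
P(b, X) = 1/(4*(X + b))
F = 54 (F = -(-6)*(4 + 5) = -(-6)*9 = -2*(-27) = 54)
(P(-5*(-4), C) + F)² = (1/(4*(-3 - 5*(-4))) + 54)² = (1/(4*(-3 + 20)) + 54)² = ((¼)/17 + 54)² = ((¼)*(1/17) + 54)² = (1/68 + 54)² = (3673/68)² = 13490929/4624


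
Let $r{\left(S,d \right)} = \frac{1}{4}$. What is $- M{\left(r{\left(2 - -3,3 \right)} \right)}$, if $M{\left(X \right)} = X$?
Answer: $- \frac{1}{4} \approx -0.25$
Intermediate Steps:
$r{\left(S,d \right)} = \frac{1}{4}$
$- M{\left(r{\left(2 - -3,3 \right)} \right)} = \left(-1\right) \frac{1}{4} = - \frac{1}{4}$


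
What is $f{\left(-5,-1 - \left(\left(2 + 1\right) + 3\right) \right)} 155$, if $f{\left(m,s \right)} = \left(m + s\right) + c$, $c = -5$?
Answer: $-2635$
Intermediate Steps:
$f{\left(m,s \right)} = -5 + m + s$ ($f{\left(m,s \right)} = \left(m + s\right) - 5 = -5 + m + s$)
$f{\left(-5,-1 - \left(\left(2 + 1\right) + 3\right) \right)} 155 = \left(-5 - 5 - 7\right) 155 = \left(-17\right) 155 = -2635$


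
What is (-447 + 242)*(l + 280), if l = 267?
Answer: -112135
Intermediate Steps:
(-447 + 242)*(l + 280) = (-447 + 242)*(267 + 280) = -205*547 = -112135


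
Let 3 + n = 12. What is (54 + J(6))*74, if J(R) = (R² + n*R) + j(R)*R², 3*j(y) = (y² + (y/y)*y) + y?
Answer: 53280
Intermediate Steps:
j(y) = y²/3 + 2*y/3 (j(y) = ((y² + (y/y)*y) + y)/3 = ((y² + 1*y) + y)/3 = ((y² + y) + y)/3 = ((y + y²) + y)/3 = (y² + 2*y)/3 = y²/3 + 2*y/3)
n = 9 (n = -3 + 12 = 9)
J(R) = R² + 9*R + R³*(2 + R)/3 (J(R) = (R² + 9*R) + (R*(2 + R)/3)*R² = (R² + 9*R) + R³*(2 + R)/3 = R² + 9*R + R³*(2 + R)/3)
(54 + J(6))*74 = (54 + (⅓)*6*(27 + 3*6 + 6²*(2 + 6)))*74 = (54 + (⅓)*6*(27 + 18 + 36*8))*74 = (54 + (⅓)*6*(27 + 18 + 288))*74 = (54 + (⅓)*6*333)*74 = (54 + 666)*74 = 720*74 = 53280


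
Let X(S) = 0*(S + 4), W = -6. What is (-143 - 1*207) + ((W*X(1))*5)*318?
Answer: -350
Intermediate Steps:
X(S) = 0 (X(S) = 0*(4 + S) = 0)
(-143 - 1*207) + ((W*X(1))*5)*318 = (-143 - 1*207) + (-6*0*5)*318 = (-143 - 207) + (0*5)*318 = -350 + 0*318 = -350 + 0 = -350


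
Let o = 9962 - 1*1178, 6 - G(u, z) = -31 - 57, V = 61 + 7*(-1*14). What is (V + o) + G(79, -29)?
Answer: 8841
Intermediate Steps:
V = -37 (V = 61 + 7*(-14) = 61 - 98 = -37)
G(u, z) = 94 (G(u, z) = 6 - (-31 - 57) = 6 - 1*(-88) = 6 + 88 = 94)
o = 8784 (o = 9962 - 1178 = 8784)
(V + o) + G(79, -29) = (-37 + 8784) + 94 = 8747 + 94 = 8841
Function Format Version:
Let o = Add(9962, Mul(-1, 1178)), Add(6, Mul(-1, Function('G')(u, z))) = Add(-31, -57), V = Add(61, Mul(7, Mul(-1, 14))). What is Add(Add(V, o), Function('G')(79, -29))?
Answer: 8841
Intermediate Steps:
V = -37 (V = Add(61, Mul(7, -14)) = Add(61, -98) = -37)
Function('G')(u, z) = 94 (Function('G')(u, z) = Add(6, Mul(-1, Add(-31, -57))) = Add(6, Mul(-1, -88)) = Add(6, 88) = 94)
o = 8784 (o = Add(9962, -1178) = 8784)
Add(Add(V, o), Function('G')(79, -29)) = Add(Add(-37, 8784), 94) = Add(8747, 94) = 8841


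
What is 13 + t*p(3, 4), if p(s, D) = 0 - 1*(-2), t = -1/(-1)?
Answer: 15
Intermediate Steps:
t = 1 (t = -1*(-1) = 1)
p(s, D) = 2 (p(s, D) = 0 + 2 = 2)
13 + t*p(3, 4) = 13 + 1*2 = 13 + 2 = 15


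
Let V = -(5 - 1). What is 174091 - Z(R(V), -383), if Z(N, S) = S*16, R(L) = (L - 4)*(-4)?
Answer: 180219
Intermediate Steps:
V = -4 (V = -1*4 = -4)
R(L) = 16 - 4*L (R(L) = (-4 + L)*(-4) = 16 - 4*L)
Z(N, S) = 16*S
174091 - Z(R(V), -383) = 174091 - 16*(-383) = 174091 - 1*(-6128) = 174091 + 6128 = 180219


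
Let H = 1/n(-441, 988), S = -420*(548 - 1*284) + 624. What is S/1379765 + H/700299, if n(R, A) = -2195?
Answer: -33896141388769/424182893833665 ≈ -0.079909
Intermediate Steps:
S = -110256 (S = -420*(548 - 284) + 624 = -420*264 + 624 = -110880 + 624 = -110256)
H = -1/2195 (H = 1/(-2195) = -1/2195 ≈ -0.00045558)
S/1379765 + H/700299 = -110256/1379765 - 1/2195/700299 = -110256*1/1379765 - 1/2195*1/700299 = -110256/1379765 - 1/1537156305 = -33896141388769/424182893833665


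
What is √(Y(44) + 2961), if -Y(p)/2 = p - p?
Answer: 3*√329 ≈ 54.415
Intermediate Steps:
Y(p) = 0 (Y(p) = -2*(p - p) = -2*0 = 0)
√(Y(44) + 2961) = √(0 + 2961) = √2961 = 3*√329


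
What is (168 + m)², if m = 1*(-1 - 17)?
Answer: 22500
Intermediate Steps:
m = -18 (m = 1*(-18) = -18)
(168 + m)² = (168 - 18)² = 150² = 22500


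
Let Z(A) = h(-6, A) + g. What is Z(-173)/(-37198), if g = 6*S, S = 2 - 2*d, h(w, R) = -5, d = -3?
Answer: -43/37198 ≈ -0.0011560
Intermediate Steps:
S = 8 (S = 2 - 2*(-3) = 2 + 6 = 8)
g = 48 (g = 6*8 = 48)
Z(A) = 43 (Z(A) = -5 + 48 = 43)
Z(-173)/(-37198) = 43/(-37198) = 43*(-1/37198) = -43/37198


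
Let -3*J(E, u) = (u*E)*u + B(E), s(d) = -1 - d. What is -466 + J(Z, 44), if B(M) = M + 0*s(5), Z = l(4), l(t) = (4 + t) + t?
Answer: -8214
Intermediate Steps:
l(t) = 4 + 2*t
Z = 12 (Z = 4 + 2*4 = 4 + 8 = 12)
B(M) = M (B(M) = M + 0*(-1 - 1*5) = M + 0*(-1 - 5) = M + 0*(-6) = M + 0 = M)
J(E, u) = -E/3 - E*u**2/3 (J(E, u) = -((u*E)*u + E)/3 = -((E*u)*u + E)/3 = -(E*u**2 + E)/3 = -(E + E*u**2)/3 = -E/3 - E*u**2/3)
-466 + J(Z, 44) = -466 + (1/3)*12*(-1 - 1*44**2) = -466 + (1/3)*12*(-1 - 1*1936) = -466 + (1/3)*12*(-1 - 1936) = -466 + (1/3)*12*(-1937) = -466 - 7748 = -8214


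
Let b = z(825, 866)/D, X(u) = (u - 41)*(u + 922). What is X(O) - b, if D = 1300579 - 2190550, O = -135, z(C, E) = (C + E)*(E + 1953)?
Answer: -123266896223/889971 ≈ -1.3851e+5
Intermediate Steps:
z(C, E) = (1953 + E)*(C + E) (z(C, E) = (C + E)*(1953 + E) = (1953 + E)*(C + E))
D = -889971
X(u) = (-41 + u)*(922 + u)
b = -4766929/889971 (b = (866² + 1953*825 + 1953*866 + 825*866)/(-889971) = (749956 + 1611225 + 1691298 + 714450)*(-1/889971) = 4766929*(-1/889971) = -4766929/889971 ≈ -5.3563)
X(O) - b = (-37802 + (-135)² + 881*(-135)) - 1*(-4766929/889971) = (-37802 + 18225 - 118935) + 4766929/889971 = -138512 + 4766929/889971 = -123266896223/889971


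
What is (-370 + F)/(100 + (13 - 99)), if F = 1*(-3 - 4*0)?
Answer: -373/14 ≈ -26.643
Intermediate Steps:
F = -3 (F = 1*(-3 + 0) = 1*(-3) = -3)
(-370 + F)/(100 + (13 - 99)) = (-370 - 3)/(100 + (13 - 99)) = -373/(100 - 86) = -373/14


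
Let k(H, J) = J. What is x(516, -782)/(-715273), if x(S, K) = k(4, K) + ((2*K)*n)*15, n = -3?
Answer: -69598/715273 ≈ -0.097303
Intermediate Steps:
x(S, K) = -89*K (x(S, K) = K + ((2*K)*(-3))*15 = K - 6*K*15 = K - 90*K = -89*K)
x(516, -782)/(-715273) = -89*(-782)/(-715273) = 69598*(-1/715273) = -69598/715273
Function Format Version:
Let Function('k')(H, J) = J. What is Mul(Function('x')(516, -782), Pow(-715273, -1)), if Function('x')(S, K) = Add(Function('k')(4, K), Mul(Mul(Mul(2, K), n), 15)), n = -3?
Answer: Rational(-69598, 715273) ≈ -0.097303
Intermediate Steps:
Function('x')(S, K) = Mul(-89, K) (Function('x')(S, K) = Add(K, Mul(Mul(Mul(2, K), -3), 15)) = Add(K, Mul(Mul(-6, K), 15)) = Add(K, Mul(-90, K)) = Mul(-89, K))
Mul(Function('x')(516, -782), Pow(-715273, -1)) = Mul(Mul(-89, -782), Pow(-715273, -1)) = Mul(69598, Rational(-1, 715273)) = Rational(-69598, 715273)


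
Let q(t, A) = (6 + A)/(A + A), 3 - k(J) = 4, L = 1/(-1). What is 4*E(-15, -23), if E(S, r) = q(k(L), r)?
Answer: 34/23 ≈ 1.4783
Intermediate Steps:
L = -1 (L = 1*(-1) = -1)
k(J) = -1 (k(J) = 3 - 1*4 = 3 - 4 = -1)
q(t, A) = (6 + A)/(2*A) (q(t, A) = (6 + A)/((2*A)) = (6 + A)*(1/(2*A)) = (6 + A)/(2*A))
E(S, r) = (6 + r)/(2*r)
4*E(-15, -23) = 4*((½)*(6 - 23)/(-23)) = 4*((½)*(-1/23)*(-17)) = 4*(17/46) = 34/23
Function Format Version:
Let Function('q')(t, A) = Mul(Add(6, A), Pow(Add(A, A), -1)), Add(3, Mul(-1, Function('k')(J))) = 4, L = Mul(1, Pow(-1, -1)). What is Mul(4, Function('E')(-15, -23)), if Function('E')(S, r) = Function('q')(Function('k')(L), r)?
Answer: Rational(34, 23) ≈ 1.4783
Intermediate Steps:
L = -1 (L = Mul(1, -1) = -1)
Function('k')(J) = -1 (Function('k')(J) = Add(3, Mul(-1, 4)) = Add(3, -4) = -1)
Function('q')(t, A) = Mul(Rational(1, 2), Pow(A, -1), Add(6, A)) (Function('q')(t, A) = Mul(Add(6, A), Pow(Mul(2, A), -1)) = Mul(Add(6, A), Mul(Rational(1, 2), Pow(A, -1))) = Mul(Rational(1, 2), Pow(A, -1), Add(6, A)))
Function('E')(S, r) = Mul(Rational(1, 2), Pow(r, -1), Add(6, r))
Mul(4, Function('E')(-15, -23)) = Mul(4, Mul(Rational(1, 2), Pow(-23, -1), Add(6, -23))) = Mul(4, Mul(Rational(1, 2), Rational(-1, 23), -17)) = Mul(4, Rational(17, 46)) = Rational(34, 23)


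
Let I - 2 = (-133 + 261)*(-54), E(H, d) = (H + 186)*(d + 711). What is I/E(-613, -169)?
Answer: 3455/115717 ≈ 0.029857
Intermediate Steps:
E(H, d) = (186 + H)*(711 + d)
I = -6910 (I = 2 + (-133 + 261)*(-54) = 2 + 128*(-54) = 2 - 6912 = -6910)
I/E(-613, -169) = -6910/(132246 + 186*(-169) + 711*(-613) - 613*(-169)) = -6910/(132246 - 31434 - 435843 + 103597) = -6910/(-231434) = -6910*(-1/231434) = 3455/115717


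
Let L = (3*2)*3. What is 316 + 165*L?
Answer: 3286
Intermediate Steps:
L = 18 (L = 6*3 = 18)
316 + 165*L = 316 + 165*18 = 316 + 2970 = 3286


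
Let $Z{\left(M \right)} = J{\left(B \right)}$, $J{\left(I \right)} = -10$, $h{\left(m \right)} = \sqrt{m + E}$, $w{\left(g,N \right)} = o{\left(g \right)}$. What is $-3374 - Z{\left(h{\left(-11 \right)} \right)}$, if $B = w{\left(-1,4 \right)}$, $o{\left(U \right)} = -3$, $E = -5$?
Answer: $-3364$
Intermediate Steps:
$w{\left(g,N \right)} = -3$
$h{\left(m \right)} = \sqrt{-5 + m}$ ($h{\left(m \right)} = \sqrt{m - 5} = \sqrt{-5 + m}$)
$B = -3$
$Z{\left(M \right)} = -10$
$-3374 - Z{\left(h{\left(-11 \right)} \right)} = -3374 - -10 = -3374 + 10 = -3364$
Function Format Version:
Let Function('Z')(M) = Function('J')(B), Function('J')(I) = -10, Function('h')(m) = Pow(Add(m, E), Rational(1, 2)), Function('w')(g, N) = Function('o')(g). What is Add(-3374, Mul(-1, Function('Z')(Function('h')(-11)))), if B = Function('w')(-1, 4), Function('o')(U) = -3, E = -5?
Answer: -3364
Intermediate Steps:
Function('w')(g, N) = -3
Function('h')(m) = Pow(Add(-5, m), Rational(1, 2)) (Function('h')(m) = Pow(Add(m, -5), Rational(1, 2)) = Pow(Add(-5, m), Rational(1, 2)))
B = -3
Function('Z')(M) = -10
Add(-3374, Mul(-1, Function('Z')(Function('h')(-11)))) = Add(-3374, Mul(-1, -10)) = Add(-3374, 10) = -3364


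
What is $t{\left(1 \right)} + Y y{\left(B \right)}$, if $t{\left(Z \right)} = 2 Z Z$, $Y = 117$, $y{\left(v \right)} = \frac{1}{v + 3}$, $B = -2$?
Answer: $119$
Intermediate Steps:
$y{\left(v \right)} = \frac{1}{3 + v}$
$t{\left(Z \right)} = 2 Z^{2}$
$t{\left(1 \right)} + Y y{\left(B \right)} = 2 \cdot 1^{2} + \frac{117}{3 - 2} = 2 \cdot 1 + \frac{117}{1} = 2 + 117 \cdot 1 = 2 + 117 = 119$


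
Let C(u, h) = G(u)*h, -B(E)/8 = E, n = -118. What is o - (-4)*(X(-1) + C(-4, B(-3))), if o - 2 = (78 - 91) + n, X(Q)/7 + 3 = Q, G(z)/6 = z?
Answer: -2545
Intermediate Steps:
G(z) = 6*z
B(E) = -8*E
C(u, h) = 6*h*u (C(u, h) = (6*u)*h = 6*h*u)
X(Q) = -21 + 7*Q
o = -129 (o = 2 + ((78 - 91) - 118) = 2 + (-13 - 118) = 2 - 131 = -129)
o - (-4)*(X(-1) + C(-4, B(-3))) = -129 - (-4)*((-21 + 7*(-1)) + 6*(-8*(-3))*(-4)) = -129 - (-4)*((-21 - 7) + 6*24*(-4)) = -129 - (-4)*(-28 - 576) = -129 - (-4)*(-604) = -129 - 1*2416 = -129 - 2416 = -2545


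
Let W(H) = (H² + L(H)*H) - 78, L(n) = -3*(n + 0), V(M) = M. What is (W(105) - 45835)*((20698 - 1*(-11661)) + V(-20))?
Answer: -2197855457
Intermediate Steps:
L(n) = -3*n
W(H) = -78 - 2*H² (W(H) = (H² + (-3*H)*H) - 78 = (H² - 3*H²) - 78 = -2*H² - 78 = -78 - 2*H²)
(W(105) - 45835)*((20698 - 1*(-11661)) + V(-20)) = ((-78 - 2*105²) - 45835)*((20698 - 1*(-11661)) - 20) = ((-78 - 2*11025) - 45835)*((20698 + 11661) - 20) = ((-78 - 22050) - 45835)*(32359 - 20) = (-22128 - 45835)*32339 = -67963*32339 = -2197855457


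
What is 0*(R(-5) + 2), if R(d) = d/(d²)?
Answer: 0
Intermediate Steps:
R(d) = 1/d (R(d) = d/d² = 1/d)
0*(R(-5) + 2) = 0*(1/(-5) + 2) = 0*(-⅕ + 2) = 0*(9/5) = 0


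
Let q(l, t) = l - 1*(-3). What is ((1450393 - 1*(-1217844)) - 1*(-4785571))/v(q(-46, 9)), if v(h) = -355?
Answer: -7453808/355 ≈ -20997.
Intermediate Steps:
q(l, t) = 3 + l (q(l, t) = l + 3 = 3 + l)
((1450393 - 1*(-1217844)) - 1*(-4785571))/v(q(-46, 9)) = ((1450393 - 1*(-1217844)) - 1*(-4785571))/(-355) = ((1450393 + 1217844) + 4785571)*(-1/355) = (2668237 + 4785571)*(-1/355) = 7453808*(-1/355) = -7453808/355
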